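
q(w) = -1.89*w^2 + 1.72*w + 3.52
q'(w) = 1.72 - 3.78*w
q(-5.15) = -55.47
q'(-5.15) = 21.19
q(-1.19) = -1.20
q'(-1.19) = 6.22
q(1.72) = 0.89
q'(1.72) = -4.78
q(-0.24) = 3.00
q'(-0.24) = 2.63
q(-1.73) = -5.11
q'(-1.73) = 8.26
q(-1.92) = -6.75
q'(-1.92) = 8.98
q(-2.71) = -15.02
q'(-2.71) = 11.96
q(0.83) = 3.65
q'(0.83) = -1.42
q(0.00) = 3.52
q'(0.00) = 1.72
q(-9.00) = -165.05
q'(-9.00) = 35.74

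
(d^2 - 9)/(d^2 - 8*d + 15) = (d + 3)/(d - 5)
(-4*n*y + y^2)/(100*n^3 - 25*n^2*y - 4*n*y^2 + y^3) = y/(-25*n^2 + y^2)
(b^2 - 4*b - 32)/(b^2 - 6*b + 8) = (b^2 - 4*b - 32)/(b^2 - 6*b + 8)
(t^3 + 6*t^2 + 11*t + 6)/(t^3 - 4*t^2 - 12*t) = (t^2 + 4*t + 3)/(t*(t - 6))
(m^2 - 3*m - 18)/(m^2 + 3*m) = (m - 6)/m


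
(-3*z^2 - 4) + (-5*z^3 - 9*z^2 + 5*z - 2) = -5*z^3 - 12*z^2 + 5*z - 6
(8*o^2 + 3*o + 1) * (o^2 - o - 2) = 8*o^4 - 5*o^3 - 18*o^2 - 7*o - 2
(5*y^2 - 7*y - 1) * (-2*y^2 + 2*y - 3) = -10*y^4 + 24*y^3 - 27*y^2 + 19*y + 3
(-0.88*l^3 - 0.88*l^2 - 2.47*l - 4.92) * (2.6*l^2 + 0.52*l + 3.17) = -2.288*l^5 - 2.7456*l^4 - 9.6692*l^3 - 16.866*l^2 - 10.3883*l - 15.5964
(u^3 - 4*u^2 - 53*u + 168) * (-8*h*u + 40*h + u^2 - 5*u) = -8*h*u^4 + 72*h*u^3 + 264*h*u^2 - 3464*h*u + 6720*h + u^5 - 9*u^4 - 33*u^3 + 433*u^2 - 840*u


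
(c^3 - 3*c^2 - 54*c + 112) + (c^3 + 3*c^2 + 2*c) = 2*c^3 - 52*c + 112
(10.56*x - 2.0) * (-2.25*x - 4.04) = -23.76*x^2 - 38.1624*x + 8.08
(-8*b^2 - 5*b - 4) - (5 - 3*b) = -8*b^2 - 2*b - 9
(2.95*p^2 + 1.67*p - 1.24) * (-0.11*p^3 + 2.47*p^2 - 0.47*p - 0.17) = -0.3245*p^5 + 7.1028*p^4 + 2.8748*p^3 - 4.3492*p^2 + 0.2989*p + 0.2108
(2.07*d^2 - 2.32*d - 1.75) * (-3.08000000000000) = -6.3756*d^2 + 7.1456*d + 5.39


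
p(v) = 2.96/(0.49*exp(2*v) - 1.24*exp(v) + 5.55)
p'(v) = 2.96*(-0.98*exp(2*v) + 1.24*exp(v))/(0.49*exp(2*v) - 1.24*exp(v) + 5.55)^2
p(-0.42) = 0.60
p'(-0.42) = 0.05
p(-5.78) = 0.53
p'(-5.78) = 0.00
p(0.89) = 0.54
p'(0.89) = -0.28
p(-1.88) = 0.55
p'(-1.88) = 0.02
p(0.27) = 0.62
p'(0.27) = -0.01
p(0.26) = 0.62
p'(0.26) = -0.01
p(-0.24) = 0.61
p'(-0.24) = 0.05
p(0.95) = 0.53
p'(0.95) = -0.31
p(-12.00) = 0.53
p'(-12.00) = 0.00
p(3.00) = 0.02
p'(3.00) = -0.03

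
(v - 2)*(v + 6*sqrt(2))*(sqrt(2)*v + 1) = sqrt(2)*v^3 - 2*sqrt(2)*v^2 + 13*v^2 - 26*v + 6*sqrt(2)*v - 12*sqrt(2)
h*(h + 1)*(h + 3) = h^3 + 4*h^2 + 3*h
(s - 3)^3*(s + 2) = s^4 - 7*s^3 + 9*s^2 + 27*s - 54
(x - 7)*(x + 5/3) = x^2 - 16*x/3 - 35/3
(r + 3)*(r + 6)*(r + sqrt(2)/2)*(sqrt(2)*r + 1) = sqrt(2)*r^4 + 2*r^3 + 9*sqrt(2)*r^3 + 18*r^2 + 37*sqrt(2)*r^2/2 + 9*sqrt(2)*r/2 + 36*r + 9*sqrt(2)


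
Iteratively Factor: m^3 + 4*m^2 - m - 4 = (m + 4)*(m^2 - 1) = (m + 1)*(m + 4)*(m - 1)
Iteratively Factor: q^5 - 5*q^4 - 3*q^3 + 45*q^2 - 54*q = (q)*(q^4 - 5*q^3 - 3*q^2 + 45*q - 54) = q*(q - 2)*(q^3 - 3*q^2 - 9*q + 27) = q*(q - 3)*(q - 2)*(q^2 - 9) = q*(q - 3)^2*(q - 2)*(q + 3)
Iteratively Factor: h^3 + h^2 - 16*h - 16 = (h + 1)*(h^2 - 16) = (h + 1)*(h + 4)*(h - 4)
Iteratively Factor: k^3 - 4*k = (k)*(k^2 - 4) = k*(k + 2)*(k - 2)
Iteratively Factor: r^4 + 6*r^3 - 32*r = (r + 4)*(r^3 + 2*r^2 - 8*r) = (r + 4)^2*(r^2 - 2*r) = (r - 2)*(r + 4)^2*(r)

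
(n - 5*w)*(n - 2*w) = n^2 - 7*n*w + 10*w^2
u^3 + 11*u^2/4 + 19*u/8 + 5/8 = (u + 1/2)*(u + 1)*(u + 5/4)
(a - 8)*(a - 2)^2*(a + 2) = a^4 - 10*a^3 + 12*a^2 + 40*a - 64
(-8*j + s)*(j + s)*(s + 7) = -8*j^2*s - 56*j^2 - 7*j*s^2 - 49*j*s + s^3 + 7*s^2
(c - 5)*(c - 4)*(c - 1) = c^3 - 10*c^2 + 29*c - 20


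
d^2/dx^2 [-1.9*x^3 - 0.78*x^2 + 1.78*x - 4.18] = -11.4*x - 1.56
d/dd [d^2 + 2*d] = 2*d + 2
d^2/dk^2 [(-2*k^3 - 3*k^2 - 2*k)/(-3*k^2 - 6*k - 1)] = 6*(10*k^3 + 3*k^2 - 4*k - 3)/(27*k^6 + 162*k^5 + 351*k^4 + 324*k^3 + 117*k^2 + 18*k + 1)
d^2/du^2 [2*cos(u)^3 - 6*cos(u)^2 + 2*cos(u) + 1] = -7*cos(u)/2 + 12*cos(2*u) - 9*cos(3*u)/2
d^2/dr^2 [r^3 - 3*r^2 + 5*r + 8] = 6*r - 6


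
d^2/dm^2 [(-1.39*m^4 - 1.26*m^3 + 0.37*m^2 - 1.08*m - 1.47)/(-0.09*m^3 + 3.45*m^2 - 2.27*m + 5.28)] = (-1.77635683940025e-15*m^7 + 33.2974620000001*m^6 - 62.843562*m^5 + 200.66604*m^4 - 289.77045*m^3 + 527.780664*m^2 + 27.838458*m - 33.146634)/(0.000729*m^9 - 0.083835*m^8 + 3.268836*m^7 - 45.420939*m^6 + 92.283948*m^5 - 248.340339*m^4 + 267.326171*m^3 - 370.163376*m^2 + 189.851904*m - 147.197952)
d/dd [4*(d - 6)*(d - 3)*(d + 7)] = 12*d^2 - 16*d - 180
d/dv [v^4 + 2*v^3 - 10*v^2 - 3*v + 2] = 4*v^3 + 6*v^2 - 20*v - 3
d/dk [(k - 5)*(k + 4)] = 2*k - 1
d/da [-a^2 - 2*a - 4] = -2*a - 2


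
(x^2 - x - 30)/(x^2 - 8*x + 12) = (x + 5)/(x - 2)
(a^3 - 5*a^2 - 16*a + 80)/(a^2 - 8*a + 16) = (a^2 - a - 20)/(a - 4)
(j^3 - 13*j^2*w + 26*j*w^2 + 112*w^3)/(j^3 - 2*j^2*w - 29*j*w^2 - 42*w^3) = (j - 8*w)/(j + 3*w)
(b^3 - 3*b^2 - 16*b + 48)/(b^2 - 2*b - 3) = (b^2 - 16)/(b + 1)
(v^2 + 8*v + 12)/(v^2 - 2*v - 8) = (v + 6)/(v - 4)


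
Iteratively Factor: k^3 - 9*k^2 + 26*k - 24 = (k - 4)*(k^2 - 5*k + 6) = (k - 4)*(k - 2)*(k - 3)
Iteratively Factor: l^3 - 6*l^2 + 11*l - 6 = (l - 1)*(l^2 - 5*l + 6) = (l - 3)*(l - 1)*(l - 2)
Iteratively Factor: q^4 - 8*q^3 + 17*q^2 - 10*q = (q)*(q^3 - 8*q^2 + 17*q - 10) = q*(q - 2)*(q^2 - 6*q + 5) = q*(q - 2)*(q - 1)*(q - 5)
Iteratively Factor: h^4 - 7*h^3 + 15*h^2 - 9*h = (h - 1)*(h^3 - 6*h^2 + 9*h) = (h - 3)*(h - 1)*(h^2 - 3*h) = (h - 3)^2*(h - 1)*(h)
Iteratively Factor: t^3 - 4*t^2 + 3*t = (t - 3)*(t^2 - t) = (t - 3)*(t - 1)*(t)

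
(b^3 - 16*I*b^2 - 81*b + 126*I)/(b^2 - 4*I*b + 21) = (b^2 - 9*I*b - 18)/(b + 3*I)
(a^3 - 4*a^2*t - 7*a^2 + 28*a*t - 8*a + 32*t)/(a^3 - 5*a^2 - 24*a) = (a^2 - 4*a*t + a - 4*t)/(a*(a + 3))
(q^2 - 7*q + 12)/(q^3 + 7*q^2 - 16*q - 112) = (q - 3)/(q^2 + 11*q + 28)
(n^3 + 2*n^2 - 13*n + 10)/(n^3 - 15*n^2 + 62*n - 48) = (n^2 + 3*n - 10)/(n^2 - 14*n + 48)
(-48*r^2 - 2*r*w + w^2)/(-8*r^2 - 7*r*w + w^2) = (6*r + w)/(r + w)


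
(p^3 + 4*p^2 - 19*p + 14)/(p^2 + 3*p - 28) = (p^2 - 3*p + 2)/(p - 4)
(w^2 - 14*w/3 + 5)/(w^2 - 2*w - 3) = (w - 5/3)/(w + 1)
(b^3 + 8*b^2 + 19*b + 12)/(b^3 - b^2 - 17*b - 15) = (b + 4)/(b - 5)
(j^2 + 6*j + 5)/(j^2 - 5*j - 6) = (j + 5)/(j - 6)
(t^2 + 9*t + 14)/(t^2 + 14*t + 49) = (t + 2)/(t + 7)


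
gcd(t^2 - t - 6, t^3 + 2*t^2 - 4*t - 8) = t + 2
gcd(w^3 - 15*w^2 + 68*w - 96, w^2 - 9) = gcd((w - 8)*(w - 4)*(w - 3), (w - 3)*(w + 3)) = w - 3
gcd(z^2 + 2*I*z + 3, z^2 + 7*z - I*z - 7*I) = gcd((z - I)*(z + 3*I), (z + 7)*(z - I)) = z - I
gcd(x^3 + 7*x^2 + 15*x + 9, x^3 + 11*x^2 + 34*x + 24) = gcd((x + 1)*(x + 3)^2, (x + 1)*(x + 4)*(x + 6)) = x + 1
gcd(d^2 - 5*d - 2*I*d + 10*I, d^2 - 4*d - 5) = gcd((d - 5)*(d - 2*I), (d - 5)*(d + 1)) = d - 5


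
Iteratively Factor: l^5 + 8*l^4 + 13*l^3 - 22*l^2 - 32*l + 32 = (l + 4)*(l^4 + 4*l^3 - 3*l^2 - 10*l + 8) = (l - 1)*(l + 4)*(l^3 + 5*l^2 + 2*l - 8) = (l - 1)*(l + 2)*(l + 4)*(l^2 + 3*l - 4) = (l - 1)^2*(l + 2)*(l + 4)*(l + 4)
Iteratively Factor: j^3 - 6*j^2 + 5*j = (j - 5)*(j^2 - j) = (j - 5)*(j - 1)*(j)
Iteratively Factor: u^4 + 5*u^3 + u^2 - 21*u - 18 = (u + 3)*(u^3 + 2*u^2 - 5*u - 6) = (u + 1)*(u + 3)*(u^2 + u - 6) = (u - 2)*(u + 1)*(u + 3)*(u + 3)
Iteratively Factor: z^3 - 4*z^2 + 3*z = (z - 1)*(z^2 - 3*z) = (z - 3)*(z - 1)*(z)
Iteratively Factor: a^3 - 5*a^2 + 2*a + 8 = (a + 1)*(a^2 - 6*a + 8) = (a - 2)*(a + 1)*(a - 4)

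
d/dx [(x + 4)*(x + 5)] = 2*x + 9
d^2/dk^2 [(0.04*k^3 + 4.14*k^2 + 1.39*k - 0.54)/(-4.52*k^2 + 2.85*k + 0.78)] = (-1.13686837721616e-13*k^4 - 164.39132*k^3 - 21.914928*k^2 - 71.2872*k + 13.722336)/(92.345408*k^6 - 174.67992*k^5 + 62.333964*k^4 + 37.138635*k^3 - 10.756746*k^2 - 5.20182*k - 0.474552)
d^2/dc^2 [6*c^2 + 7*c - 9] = 12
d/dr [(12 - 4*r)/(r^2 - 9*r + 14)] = 4*(r^2 - 6*r + 13)/(r^4 - 18*r^3 + 109*r^2 - 252*r + 196)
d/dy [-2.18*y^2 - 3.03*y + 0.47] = -4.36*y - 3.03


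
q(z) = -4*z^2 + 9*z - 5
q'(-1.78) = 23.24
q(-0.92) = -16.67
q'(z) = 9 - 8*z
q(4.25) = -39.00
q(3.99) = -32.77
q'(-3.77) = 39.16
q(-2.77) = -60.62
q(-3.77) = -95.78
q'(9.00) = -63.00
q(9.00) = -248.00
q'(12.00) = -87.00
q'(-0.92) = 16.36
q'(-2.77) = 31.16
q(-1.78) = -33.69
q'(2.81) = -13.48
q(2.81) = -11.29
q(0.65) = -0.84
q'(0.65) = 3.80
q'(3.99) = -22.92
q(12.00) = -473.00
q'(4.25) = -25.00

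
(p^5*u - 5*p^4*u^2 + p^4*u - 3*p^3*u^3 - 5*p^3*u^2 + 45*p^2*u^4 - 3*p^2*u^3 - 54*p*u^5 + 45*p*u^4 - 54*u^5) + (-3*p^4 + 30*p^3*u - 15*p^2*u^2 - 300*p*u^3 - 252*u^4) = p^5*u - 5*p^4*u^2 + p^4*u - 3*p^4 - 3*p^3*u^3 - 5*p^3*u^2 + 30*p^3*u + 45*p^2*u^4 - 3*p^2*u^3 - 15*p^2*u^2 - 54*p*u^5 + 45*p*u^4 - 300*p*u^3 - 54*u^5 - 252*u^4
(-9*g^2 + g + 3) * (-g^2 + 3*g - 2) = 9*g^4 - 28*g^3 + 18*g^2 + 7*g - 6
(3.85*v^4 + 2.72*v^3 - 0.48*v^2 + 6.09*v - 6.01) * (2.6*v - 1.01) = 10.01*v^5 + 3.1835*v^4 - 3.9952*v^3 + 16.3188*v^2 - 21.7769*v + 6.0701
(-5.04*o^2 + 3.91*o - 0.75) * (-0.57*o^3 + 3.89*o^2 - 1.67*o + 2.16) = 2.8728*o^5 - 21.8343*o^4 + 24.0542*o^3 - 20.3336*o^2 + 9.6981*o - 1.62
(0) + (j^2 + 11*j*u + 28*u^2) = j^2 + 11*j*u + 28*u^2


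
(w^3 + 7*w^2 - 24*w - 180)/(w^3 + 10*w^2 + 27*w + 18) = (w^2 + w - 30)/(w^2 + 4*w + 3)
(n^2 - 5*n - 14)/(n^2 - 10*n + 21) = (n + 2)/(n - 3)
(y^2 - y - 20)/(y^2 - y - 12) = (-y^2 + y + 20)/(-y^2 + y + 12)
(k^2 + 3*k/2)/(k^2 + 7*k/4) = 2*(2*k + 3)/(4*k + 7)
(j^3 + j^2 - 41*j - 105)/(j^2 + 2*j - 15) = (j^2 - 4*j - 21)/(j - 3)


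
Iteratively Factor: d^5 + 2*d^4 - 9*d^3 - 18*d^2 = (d - 3)*(d^4 + 5*d^3 + 6*d^2) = d*(d - 3)*(d^3 + 5*d^2 + 6*d) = d*(d - 3)*(d + 2)*(d^2 + 3*d) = d*(d - 3)*(d + 2)*(d + 3)*(d)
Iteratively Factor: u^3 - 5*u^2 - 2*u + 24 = (u + 2)*(u^2 - 7*u + 12) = (u - 4)*(u + 2)*(u - 3)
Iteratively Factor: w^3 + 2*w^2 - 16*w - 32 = (w + 2)*(w^2 - 16) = (w + 2)*(w + 4)*(w - 4)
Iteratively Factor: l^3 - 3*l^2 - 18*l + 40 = (l - 5)*(l^2 + 2*l - 8) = (l - 5)*(l - 2)*(l + 4)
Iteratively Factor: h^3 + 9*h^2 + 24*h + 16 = (h + 1)*(h^2 + 8*h + 16) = (h + 1)*(h + 4)*(h + 4)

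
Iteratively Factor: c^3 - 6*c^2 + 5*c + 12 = (c + 1)*(c^2 - 7*c + 12) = (c - 3)*(c + 1)*(c - 4)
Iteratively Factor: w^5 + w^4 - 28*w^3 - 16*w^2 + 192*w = (w - 4)*(w^4 + 5*w^3 - 8*w^2 - 48*w) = (w - 4)*(w + 4)*(w^3 + w^2 - 12*w) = (w - 4)*(w - 3)*(w + 4)*(w^2 + 4*w) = w*(w - 4)*(w - 3)*(w + 4)*(w + 4)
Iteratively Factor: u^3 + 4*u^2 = (u)*(u^2 + 4*u) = u*(u + 4)*(u)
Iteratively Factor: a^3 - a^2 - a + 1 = (a - 1)*(a^2 - 1) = (a - 1)^2*(a + 1)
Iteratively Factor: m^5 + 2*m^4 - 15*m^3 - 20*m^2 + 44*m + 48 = (m + 4)*(m^4 - 2*m^3 - 7*m^2 + 8*m + 12) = (m - 3)*(m + 4)*(m^3 + m^2 - 4*m - 4) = (m - 3)*(m + 2)*(m + 4)*(m^2 - m - 2) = (m - 3)*(m + 1)*(m + 2)*(m + 4)*(m - 2)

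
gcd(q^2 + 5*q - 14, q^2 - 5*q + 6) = q - 2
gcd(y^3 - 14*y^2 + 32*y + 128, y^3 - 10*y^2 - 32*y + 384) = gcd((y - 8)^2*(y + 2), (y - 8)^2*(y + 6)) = y^2 - 16*y + 64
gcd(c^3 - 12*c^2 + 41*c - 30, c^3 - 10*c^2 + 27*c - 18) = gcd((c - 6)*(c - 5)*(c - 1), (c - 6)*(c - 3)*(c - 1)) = c^2 - 7*c + 6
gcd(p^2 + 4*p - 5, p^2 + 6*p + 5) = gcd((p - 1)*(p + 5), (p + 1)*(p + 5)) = p + 5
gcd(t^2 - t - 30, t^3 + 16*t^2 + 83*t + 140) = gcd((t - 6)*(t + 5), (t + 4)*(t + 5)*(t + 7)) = t + 5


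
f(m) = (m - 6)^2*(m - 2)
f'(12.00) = 156.00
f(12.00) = 360.00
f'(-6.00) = 336.00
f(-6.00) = -1152.00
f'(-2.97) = 169.62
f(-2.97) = -399.89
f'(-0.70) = 81.07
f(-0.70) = -121.20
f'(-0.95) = 89.31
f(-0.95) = -142.49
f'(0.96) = 35.88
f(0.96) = -26.42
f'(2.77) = 5.46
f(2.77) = 8.03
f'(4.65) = -5.33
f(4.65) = 4.83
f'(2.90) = 4.03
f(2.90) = 8.65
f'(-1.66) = 114.75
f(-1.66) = -214.75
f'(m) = (m - 6)^2 + (m - 2)*(2*m - 12)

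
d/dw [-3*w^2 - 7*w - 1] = -6*w - 7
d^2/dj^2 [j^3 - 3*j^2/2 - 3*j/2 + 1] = 6*j - 3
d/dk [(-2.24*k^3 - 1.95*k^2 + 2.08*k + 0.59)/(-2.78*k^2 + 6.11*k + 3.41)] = (6.2272*k^4 - 27.3728*k^3 - 29.0473*k^2 - 10.0186*k + 3.4879)/(7.7284*k^4 - 33.9716*k^3 + 18.3725*k^2 + 41.6702*k + 11.6281)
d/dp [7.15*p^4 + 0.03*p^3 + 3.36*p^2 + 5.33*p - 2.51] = 28.6*p^3 + 0.09*p^2 + 6.72*p + 5.33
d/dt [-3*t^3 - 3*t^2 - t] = -9*t^2 - 6*t - 1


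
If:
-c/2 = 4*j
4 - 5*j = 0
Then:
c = -32/5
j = 4/5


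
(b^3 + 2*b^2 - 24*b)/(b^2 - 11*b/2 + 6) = 2*b*(b + 6)/(2*b - 3)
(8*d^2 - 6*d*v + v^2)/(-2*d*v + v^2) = (-4*d + v)/v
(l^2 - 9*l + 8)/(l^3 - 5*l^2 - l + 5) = (l - 8)/(l^2 - 4*l - 5)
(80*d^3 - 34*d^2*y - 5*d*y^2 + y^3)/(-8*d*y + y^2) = -10*d^2/y + 3*d + y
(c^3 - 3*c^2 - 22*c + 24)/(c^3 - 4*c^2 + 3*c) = (c^2 - 2*c - 24)/(c*(c - 3))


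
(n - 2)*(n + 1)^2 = n^3 - 3*n - 2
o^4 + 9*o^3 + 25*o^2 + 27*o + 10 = (o + 1)^2*(o + 2)*(o + 5)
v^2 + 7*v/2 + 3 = (v + 3/2)*(v + 2)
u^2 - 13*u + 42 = (u - 7)*(u - 6)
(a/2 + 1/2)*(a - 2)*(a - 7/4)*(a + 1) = a^4/2 - 7*a^3/8 - 3*a^2/2 + 13*a/8 + 7/4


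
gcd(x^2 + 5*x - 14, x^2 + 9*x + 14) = x + 7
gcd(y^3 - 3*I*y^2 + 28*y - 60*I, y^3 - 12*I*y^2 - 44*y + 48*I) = y^2 - 8*I*y - 12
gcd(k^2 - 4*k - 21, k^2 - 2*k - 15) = k + 3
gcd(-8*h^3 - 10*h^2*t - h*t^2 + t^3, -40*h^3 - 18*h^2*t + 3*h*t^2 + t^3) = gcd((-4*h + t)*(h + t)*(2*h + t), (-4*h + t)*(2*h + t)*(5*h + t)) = -8*h^2 - 2*h*t + t^2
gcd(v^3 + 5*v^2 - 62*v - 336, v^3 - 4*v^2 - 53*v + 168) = v^2 - v - 56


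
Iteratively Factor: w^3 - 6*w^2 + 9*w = (w)*(w^2 - 6*w + 9) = w*(w - 3)*(w - 3)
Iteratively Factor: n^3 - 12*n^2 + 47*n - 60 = (n - 5)*(n^2 - 7*n + 12) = (n - 5)*(n - 3)*(n - 4)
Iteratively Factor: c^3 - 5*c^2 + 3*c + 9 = (c - 3)*(c^2 - 2*c - 3) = (c - 3)^2*(c + 1)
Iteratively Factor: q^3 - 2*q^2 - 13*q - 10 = (q + 2)*(q^2 - 4*q - 5) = (q + 1)*(q + 2)*(q - 5)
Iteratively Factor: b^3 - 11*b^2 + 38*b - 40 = (b - 5)*(b^2 - 6*b + 8) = (b - 5)*(b - 2)*(b - 4)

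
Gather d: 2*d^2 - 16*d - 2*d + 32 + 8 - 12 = 2*d^2 - 18*d + 28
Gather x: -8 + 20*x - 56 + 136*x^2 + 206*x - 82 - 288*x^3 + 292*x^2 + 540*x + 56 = -288*x^3 + 428*x^2 + 766*x - 90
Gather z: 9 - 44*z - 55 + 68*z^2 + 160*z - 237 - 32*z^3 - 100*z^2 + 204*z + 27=-32*z^3 - 32*z^2 + 320*z - 256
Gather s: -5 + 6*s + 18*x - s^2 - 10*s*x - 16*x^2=-s^2 + s*(6 - 10*x) - 16*x^2 + 18*x - 5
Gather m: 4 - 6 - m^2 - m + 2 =-m^2 - m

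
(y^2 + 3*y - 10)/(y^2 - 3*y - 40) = (y - 2)/(y - 8)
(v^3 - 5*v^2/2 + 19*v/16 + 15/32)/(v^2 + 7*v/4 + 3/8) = (8*v^2 - 22*v + 15)/(4*(2*v + 3))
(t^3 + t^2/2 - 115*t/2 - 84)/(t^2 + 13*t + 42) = (t^2 - 13*t/2 - 12)/(t + 6)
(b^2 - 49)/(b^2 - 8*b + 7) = (b + 7)/(b - 1)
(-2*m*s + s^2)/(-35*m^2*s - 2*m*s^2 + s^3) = (2*m - s)/(35*m^2 + 2*m*s - s^2)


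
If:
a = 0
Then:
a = 0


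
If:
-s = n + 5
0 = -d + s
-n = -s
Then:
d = -5/2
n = -5/2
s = -5/2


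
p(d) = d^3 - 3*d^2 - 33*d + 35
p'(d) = 3*d^2 - 6*d - 33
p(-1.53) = 74.89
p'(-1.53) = -16.80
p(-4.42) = 35.90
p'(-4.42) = 52.13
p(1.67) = -23.82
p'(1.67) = -34.65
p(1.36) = -12.91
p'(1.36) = -35.61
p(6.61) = -25.40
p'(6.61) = 58.42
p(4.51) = -83.12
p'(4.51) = 0.96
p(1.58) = -20.68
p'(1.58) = -34.99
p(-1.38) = 72.20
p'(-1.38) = -19.01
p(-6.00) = -91.00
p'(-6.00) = 111.00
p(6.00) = -55.00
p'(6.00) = 39.00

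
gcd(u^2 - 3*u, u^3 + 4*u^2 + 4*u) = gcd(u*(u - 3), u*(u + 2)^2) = u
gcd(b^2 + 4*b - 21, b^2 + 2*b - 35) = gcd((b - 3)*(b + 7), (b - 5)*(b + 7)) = b + 7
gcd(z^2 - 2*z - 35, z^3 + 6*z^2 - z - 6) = 1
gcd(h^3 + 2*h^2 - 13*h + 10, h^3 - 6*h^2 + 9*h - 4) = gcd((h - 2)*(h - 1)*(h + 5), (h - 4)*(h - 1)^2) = h - 1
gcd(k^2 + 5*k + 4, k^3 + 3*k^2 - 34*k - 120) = k + 4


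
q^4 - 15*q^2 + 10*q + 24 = (q - 3)*(q - 2)*(q + 1)*(q + 4)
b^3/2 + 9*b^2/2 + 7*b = b*(b/2 + 1)*(b + 7)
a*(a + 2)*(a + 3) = a^3 + 5*a^2 + 6*a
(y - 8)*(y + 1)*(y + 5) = y^3 - 2*y^2 - 43*y - 40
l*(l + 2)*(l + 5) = l^3 + 7*l^2 + 10*l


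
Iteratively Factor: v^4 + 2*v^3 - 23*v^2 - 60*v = (v - 5)*(v^3 + 7*v^2 + 12*v) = (v - 5)*(v + 4)*(v^2 + 3*v) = v*(v - 5)*(v + 4)*(v + 3)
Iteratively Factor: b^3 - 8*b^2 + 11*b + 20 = (b + 1)*(b^2 - 9*b + 20) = (b - 4)*(b + 1)*(b - 5)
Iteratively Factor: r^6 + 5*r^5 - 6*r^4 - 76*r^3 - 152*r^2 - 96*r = (r + 3)*(r^5 + 2*r^4 - 12*r^3 - 40*r^2 - 32*r) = (r - 4)*(r + 3)*(r^4 + 6*r^3 + 12*r^2 + 8*r) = (r - 4)*(r + 2)*(r + 3)*(r^3 + 4*r^2 + 4*r) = (r - 4)*(r + 2)^2*(r + 3)*(r^2 + 2*r) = r*(r - 4)*(r + 2)^2*(r + 3)*(r + 2)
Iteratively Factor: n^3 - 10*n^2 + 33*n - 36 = (n - 4)*(n^2 - 6*n + 9) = (n - 4)*(n - 3)*(n - 3)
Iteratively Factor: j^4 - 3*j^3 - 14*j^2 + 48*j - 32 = (j - 1)*(j^3 - 2*j^2 - 16*j + 32) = (j - 4)*(j - 1)*(j^2 + 2*j - 8) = (j - 4)*(j - 1)*(j + 4)*(j - 2)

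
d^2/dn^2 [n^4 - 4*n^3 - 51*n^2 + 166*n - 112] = 12*n^2 - 24*n - 102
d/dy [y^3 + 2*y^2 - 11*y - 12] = 3*y^2 + 4*y - 11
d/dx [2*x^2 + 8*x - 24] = 4*x + 8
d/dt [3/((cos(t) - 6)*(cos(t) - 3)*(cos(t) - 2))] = 3*(-3*sin(t)^2 - 22*cos(t) + 39)*sin(t)/((cos(t) - 6)^2*(cos(t) - 3)^2*(cos(t) - 2)^2)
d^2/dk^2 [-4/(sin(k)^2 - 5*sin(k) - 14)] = 4*(4*sin(k)^4 - 15*sin(k)^3 + 75*sin(k)^2 - 40*sin(k) - 78)/((sin(k) - 7)^3*(sin(k) + 2)^3)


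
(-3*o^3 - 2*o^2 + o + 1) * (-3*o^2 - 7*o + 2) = 9*o^5 + 27*o^4 + 5*o^3 - 14*o^2 - 5*o + 2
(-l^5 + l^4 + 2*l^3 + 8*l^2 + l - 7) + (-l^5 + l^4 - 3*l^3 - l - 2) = -2*l^5 + 2*l^4 - l^3 + 8*l^2 - 9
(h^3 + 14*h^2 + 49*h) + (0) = h^3 + 14*h^2 + 49*h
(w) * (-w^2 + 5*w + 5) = -w^3 + 5*w^2 + 5*w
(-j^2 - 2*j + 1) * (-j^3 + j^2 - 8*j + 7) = j^5 + j^4 + 5*j^3 + 10*j^2 - 22*j + 7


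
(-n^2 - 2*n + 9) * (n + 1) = -n^3 - 3*n^2 + 7*n + 9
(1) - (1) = 0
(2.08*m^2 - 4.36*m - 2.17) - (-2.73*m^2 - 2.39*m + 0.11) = 4.81*m^2 - 1.97*m - 2.28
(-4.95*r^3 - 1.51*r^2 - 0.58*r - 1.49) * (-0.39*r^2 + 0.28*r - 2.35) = 1.9305*r^5 - 0.7971*r^4 + 11.4359*r^3 + 3.9672*r^2 + 0.9458*r + 3.5015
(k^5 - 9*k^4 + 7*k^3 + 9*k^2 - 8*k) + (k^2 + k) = k^5 - 9*k^4 + 7*k^3 + 10*k^2 - 7*k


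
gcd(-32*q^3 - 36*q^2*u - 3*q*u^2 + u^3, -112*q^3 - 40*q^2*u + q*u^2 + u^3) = 4*q + u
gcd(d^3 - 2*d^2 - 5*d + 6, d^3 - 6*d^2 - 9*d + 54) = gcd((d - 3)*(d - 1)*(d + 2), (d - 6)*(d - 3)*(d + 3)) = d - 3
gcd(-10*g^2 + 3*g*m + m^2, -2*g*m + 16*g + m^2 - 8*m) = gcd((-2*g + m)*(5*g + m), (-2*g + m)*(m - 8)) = 2*g - m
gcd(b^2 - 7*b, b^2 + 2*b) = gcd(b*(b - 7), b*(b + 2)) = b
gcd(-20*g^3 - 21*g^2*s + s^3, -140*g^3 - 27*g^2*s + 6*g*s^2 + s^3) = -20*g^2 - g*s + s^2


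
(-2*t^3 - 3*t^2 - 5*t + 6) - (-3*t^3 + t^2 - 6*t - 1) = t^3 - 4*t^2 + t + 7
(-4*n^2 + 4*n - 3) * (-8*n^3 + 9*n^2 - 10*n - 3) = 32*n^5 - 68*n^4 + 100*n^3 - 55*n^2 + 18*n + 9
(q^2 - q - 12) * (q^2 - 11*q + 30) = q^4 - 12*q^3 + 29*q^2 + 102*q - 360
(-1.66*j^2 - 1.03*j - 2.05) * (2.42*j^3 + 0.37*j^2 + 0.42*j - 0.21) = -4.0172*j^5 - 3.1068*j^4 - 6.0393*j^3 - 0.8425*j^2 - 0.6447*j + 0.4305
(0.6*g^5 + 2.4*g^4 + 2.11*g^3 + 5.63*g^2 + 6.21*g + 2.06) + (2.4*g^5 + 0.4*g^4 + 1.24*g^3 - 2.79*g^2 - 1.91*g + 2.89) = 3.0*g^5 + 2.8*g^4 + 3.35*g^3 + 2.84*g^2 + 4.3*g + 4.95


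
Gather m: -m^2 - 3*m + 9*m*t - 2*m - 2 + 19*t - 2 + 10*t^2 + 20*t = -m^2 + m*(9*t - 5) + 10*t^2 + 39*t - 4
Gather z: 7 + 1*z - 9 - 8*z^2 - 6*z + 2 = -8*z^2 - 5*z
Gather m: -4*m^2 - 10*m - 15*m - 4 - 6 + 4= -4*m^2 - 25*m - 6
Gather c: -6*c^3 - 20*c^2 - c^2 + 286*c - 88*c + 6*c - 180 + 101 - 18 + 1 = -6*c^3 - 21*c^2 + 204*c - 96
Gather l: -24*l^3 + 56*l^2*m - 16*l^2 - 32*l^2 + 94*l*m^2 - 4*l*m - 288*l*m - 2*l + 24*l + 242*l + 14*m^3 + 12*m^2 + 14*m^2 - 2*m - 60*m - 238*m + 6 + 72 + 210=-24*l^3 + l^2*(56*m - 48) + l*(94*m^2 - 292*m + 264) + 14*m^3 + 26*m^2 - 300*m + 288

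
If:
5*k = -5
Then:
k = -1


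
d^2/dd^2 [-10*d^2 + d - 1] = -20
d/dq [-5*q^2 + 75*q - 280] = 75 - 10*q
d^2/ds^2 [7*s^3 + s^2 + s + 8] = 42*s + 2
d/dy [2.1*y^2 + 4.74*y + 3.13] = 4.2*y + 4.74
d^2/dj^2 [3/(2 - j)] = -6/(j - 2)^3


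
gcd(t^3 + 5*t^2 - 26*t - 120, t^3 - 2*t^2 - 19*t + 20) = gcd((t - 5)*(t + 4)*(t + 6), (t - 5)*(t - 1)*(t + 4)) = t^2 - t - 20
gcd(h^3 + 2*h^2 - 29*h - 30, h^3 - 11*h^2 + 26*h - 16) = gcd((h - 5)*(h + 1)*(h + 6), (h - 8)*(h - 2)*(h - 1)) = 1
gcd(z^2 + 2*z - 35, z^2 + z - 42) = z + 7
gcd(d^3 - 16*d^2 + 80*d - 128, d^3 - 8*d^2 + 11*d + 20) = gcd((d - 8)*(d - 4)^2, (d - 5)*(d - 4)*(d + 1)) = d - 4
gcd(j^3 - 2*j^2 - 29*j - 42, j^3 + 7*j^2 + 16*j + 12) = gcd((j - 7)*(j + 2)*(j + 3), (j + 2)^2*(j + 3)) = j^2 + 5*j + 6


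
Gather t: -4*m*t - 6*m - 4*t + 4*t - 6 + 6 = -4*m*t - 6*m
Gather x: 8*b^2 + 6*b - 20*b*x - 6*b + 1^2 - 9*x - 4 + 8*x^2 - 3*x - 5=8*b^2 + 8*x^2 + x*(-20*b - 12) - 8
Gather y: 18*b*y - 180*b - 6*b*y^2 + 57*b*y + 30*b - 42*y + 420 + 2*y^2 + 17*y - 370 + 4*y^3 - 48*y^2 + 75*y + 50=-150*b + 4*y^3 + y^2*(-6*b - 46) + y*(75*b + 50) + 100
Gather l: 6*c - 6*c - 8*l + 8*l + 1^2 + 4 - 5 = 0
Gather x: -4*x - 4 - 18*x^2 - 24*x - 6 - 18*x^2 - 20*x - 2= -36*x^2 - 48*x - 12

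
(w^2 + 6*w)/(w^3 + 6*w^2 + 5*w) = (w + 6)/(w^2 + 6*w + 5)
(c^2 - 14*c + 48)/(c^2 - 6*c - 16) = (c - 6)/(c + 2)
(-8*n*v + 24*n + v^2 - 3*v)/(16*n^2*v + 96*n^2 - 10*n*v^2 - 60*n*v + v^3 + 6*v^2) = (v - 3)/(-2*n*v - 12*n + v^2 + 6*v)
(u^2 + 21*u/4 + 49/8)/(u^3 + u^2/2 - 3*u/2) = (8*u^2 + 42*u + 49)/(4*u*(2*u^2 + u - 3))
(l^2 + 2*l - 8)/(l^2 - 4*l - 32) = (l - 2)/(l - 8)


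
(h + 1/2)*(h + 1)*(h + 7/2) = h^3 + 5*h^2 + 23*h/4 + 7/4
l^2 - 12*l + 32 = (l - 8)*(l - 4)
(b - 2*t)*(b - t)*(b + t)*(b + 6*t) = b^4 + 4*b^3*t - 13*b^2*t^2 - 4*b*t^3 + 12*t^4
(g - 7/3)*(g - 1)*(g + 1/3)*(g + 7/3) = g^4 - 2*g^3/3 - 52*g^2/9 + 98*g/27 + 49/27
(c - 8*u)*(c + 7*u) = c^2 - c*u - 56*u^2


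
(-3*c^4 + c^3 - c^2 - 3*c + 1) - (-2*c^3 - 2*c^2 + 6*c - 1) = -3*c^4 + 3*c^3 + c^2 - 9*c + 2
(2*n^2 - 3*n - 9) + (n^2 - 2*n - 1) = 3*n^2 - 5*n - 10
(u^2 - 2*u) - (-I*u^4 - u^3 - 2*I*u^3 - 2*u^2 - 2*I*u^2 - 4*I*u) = I*u^4 + u^3 + 2*I*u^3 + 3*u^2 + 2*I*u^2 - 2*u + 4*I*u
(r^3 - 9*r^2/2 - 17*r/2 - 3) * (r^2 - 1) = r^5 - 9*r^4/2 - 19*r^3/2 + 3*r^2/2 + 17*r/2 + 3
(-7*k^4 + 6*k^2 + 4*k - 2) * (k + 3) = -7*k^5 - 21*k^4 + 6*k^3 + 22*k^2 + 10*k - 6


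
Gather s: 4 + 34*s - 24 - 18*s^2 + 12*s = -18*s^2 + 46*s - 20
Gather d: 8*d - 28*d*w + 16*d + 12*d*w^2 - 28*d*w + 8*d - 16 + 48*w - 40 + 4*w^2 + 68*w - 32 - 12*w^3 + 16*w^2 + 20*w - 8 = d*(12*w^2 - 56*w + 32) - 12*w^3 + 20*w^2 + 136*w - 96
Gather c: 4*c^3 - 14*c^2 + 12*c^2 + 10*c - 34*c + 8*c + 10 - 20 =4*c^3 - 2*c^2 - 16*c - 10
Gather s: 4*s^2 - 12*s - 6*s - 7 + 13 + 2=4*s^2 - 18*s + 8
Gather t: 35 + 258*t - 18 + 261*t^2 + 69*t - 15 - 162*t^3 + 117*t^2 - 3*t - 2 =-162*t^3 + 378*t^2 + 324*t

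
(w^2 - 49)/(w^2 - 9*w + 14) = (w + 7)/(w - 2)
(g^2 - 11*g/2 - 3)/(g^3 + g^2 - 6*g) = (g^2 - 11*g/2 - 3)/(g*(g^2 + g - 6))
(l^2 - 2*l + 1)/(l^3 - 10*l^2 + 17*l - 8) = 1/(l - 8)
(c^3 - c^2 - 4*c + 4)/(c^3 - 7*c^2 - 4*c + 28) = (c - 1)/(c - 7)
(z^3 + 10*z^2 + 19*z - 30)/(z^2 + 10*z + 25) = (z^2 + 5*z - 6)/(z + 5)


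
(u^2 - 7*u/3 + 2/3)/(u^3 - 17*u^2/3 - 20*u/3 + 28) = (3*u - 1)/(3*u^2 - 11*u - 42)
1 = 1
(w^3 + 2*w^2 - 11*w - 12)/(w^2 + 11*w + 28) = (w^2 - 2*w - 3)/(w + 7)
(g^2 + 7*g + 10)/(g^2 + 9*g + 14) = (g + 5)/(g + 7)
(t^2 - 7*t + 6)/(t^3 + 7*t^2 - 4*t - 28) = (t^2 - 7*t + 6)/(t^3 + 7*t^2 - 4*t - 28)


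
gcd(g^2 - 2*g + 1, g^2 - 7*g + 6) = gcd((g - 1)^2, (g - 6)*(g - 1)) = g - 1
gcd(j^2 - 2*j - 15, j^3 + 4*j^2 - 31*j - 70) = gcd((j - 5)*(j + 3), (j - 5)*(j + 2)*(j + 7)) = j - 5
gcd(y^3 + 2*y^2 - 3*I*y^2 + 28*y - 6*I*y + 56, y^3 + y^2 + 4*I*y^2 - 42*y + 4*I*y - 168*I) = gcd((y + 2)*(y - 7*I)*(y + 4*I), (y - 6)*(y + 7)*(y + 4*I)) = y + 4*I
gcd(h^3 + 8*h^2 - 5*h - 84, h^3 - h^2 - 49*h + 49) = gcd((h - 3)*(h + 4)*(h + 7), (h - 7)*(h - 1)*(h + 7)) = h + 7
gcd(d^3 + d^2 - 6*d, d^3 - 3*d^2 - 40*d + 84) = d - 2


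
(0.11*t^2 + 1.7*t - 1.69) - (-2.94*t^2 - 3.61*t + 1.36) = 3.05*t^2 + 5.31*t - 3.05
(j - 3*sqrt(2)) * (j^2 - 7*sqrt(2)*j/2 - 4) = j^3 - 13*sqrt(2)*j^2/2 + 17*j + 12*sqrt(2)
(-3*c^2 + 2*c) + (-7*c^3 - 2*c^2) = -7*c^3 - 5*c^2 + 2*c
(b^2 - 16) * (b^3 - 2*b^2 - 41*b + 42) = b^5 - 2*b^4 - 57*b^3 + 74*b^2 + 656*b - 672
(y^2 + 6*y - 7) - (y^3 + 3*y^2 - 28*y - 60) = -y^3 - 2*y^2 + 34*y + 53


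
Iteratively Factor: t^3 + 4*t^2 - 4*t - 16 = (t + 2)*(t^2 + 2*t - 8) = (t - 2)*(t + 2)*(t + 4)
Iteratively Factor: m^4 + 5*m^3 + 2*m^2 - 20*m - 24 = (m + 3)*(m^3 + 2*m^2 - 4*m - 8) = (m + 2)*(m + 3)*(m^2 - 4) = (m + 2)^2*(m + 3)*(m - 2)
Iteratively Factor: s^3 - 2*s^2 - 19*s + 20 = (s - 5)*(s^2 + 3*s - 4) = (s - 5)*(s + 4)*(s - 1)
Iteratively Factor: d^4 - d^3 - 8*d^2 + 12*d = (d - 2)*(d^3 + d^2 - 6*d) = (d - 2)*(d + 3)*(d^2 - 2*d) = (d - 2)^2*(d + 3)*(d)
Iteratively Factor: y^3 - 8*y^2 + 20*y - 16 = (y - 2)*(y^2 - 6*y + 8) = (y - 4)*(y - 2)*(y - 2)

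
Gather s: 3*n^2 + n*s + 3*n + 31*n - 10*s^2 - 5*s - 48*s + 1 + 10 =3*n^2 + 34*n - 10*s^2 + s*(n - 53) + 11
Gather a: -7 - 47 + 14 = -40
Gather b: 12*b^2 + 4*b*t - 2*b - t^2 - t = 12*b^2 + b*(4*t - 2) - t^2 - t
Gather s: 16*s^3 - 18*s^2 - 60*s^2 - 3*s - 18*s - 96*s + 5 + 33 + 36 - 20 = 16*s^3 - 78*s^2 - 117*s + 54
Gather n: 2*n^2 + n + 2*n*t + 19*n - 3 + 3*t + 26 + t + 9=2*n^2 + n*(2*t + 20) + 4*t + 32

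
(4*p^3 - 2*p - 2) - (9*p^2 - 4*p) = 4*p^3 - 9*p^2 + 2*p - 2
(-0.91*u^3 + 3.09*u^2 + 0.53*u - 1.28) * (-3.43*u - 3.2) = 3.1213*u^4 - 7.6867*u^3 - 11.7059*u^2 + 2.6944*u + 4.096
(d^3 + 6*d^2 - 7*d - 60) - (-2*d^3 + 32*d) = 3*d^3 + 6*d^2 - 39*d - 60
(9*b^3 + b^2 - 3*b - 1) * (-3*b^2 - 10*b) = -27*b^5 - 93*b^4 - b^3 + 33*b^2 + 10*b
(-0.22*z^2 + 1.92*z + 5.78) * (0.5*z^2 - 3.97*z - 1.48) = -0.11*z^4 + 1.8334*z^3 - 4.4068*z^2 - 25.7882*z - 8.5544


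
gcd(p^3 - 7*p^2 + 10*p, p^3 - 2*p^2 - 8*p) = p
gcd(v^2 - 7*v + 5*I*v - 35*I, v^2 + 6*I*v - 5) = v + 5*I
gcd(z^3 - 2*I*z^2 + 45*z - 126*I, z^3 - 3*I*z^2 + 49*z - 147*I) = z^2 + 4*I*z + 21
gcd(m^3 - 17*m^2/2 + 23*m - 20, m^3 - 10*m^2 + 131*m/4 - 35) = m^2 - 13*m/2 + 10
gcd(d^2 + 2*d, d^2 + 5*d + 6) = d + 2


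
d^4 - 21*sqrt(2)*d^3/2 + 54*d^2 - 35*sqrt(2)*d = d*(d - 7*sqrt(2))*(d - 5*sqrt(2)/2)*(d - sqrt(2))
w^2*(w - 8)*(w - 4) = w^4 - 12*w^3 + 32*w^2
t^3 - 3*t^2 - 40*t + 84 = (t - 7)*(t - 2)*(t + 6)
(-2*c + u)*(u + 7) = -2*c*u - 14*c + u^2 + 7*u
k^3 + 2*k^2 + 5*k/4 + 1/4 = (k + 1/2)^2*(k + 1)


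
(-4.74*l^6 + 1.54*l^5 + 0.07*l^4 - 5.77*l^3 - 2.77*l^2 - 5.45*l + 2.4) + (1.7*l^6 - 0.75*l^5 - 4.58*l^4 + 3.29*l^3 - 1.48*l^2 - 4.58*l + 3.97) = -3.04*l^6 + 0.79*l^5 - 4.51*l^4 - 2.48*l^3 - 4.25*l^2 - 10.03*l + 6.37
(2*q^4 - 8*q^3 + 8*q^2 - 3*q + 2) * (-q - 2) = -2*q^5 + 4*q^4 + 8*q^3 - 13*q^2 + 4*q - 4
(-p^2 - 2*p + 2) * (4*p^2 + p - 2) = -4*p^4 - 9*p^3 + 8*p^2 + 6*p - 4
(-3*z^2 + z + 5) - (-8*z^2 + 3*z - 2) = 5*z^2 - 2*z + 7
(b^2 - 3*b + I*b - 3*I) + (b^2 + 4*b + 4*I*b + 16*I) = 2*b^2 + b + 5*I*b + 13*I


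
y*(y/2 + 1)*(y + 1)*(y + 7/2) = y^4/2 + 13*y^3/4 + 25*y^2/4 + 7*y/2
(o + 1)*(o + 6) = o^2 + 7*o + 6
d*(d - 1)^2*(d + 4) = d^4 + 2*d^3 - 7*d^2 + 4*d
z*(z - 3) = z^2 - 3*z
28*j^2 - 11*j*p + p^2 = (-7*j + p)*(-4*j + p)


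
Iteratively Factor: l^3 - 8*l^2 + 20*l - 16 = (l - 2)*(l^2 - 6*l + 8) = (l - 4)*(l - 2)*(l - 2)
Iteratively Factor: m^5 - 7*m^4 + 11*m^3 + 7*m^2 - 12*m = (m - 3)*(m^4 - 4*m^3 - m^2 + 4*m) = m*(m - 3)*(m^3 - 4*m^2 - m + 4) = m*(m - 3)*(m - 1)*(m^2 - 3*m - 4) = m*(m - 3)*(m - 1)*(m + 1)*(m - 4)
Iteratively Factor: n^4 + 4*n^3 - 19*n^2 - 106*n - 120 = (n + 2)*(n^3 + 2*n^2 - 23*n - 60) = (n + 2)*(n + 3)*(n^2 - n - 20) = (n + 2)*(n + 3)*(n + 4)*(n - 5)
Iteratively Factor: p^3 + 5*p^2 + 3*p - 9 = (p + 3)*(p^2 + 2*p - 3) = (p + 3)^2*(p - 1)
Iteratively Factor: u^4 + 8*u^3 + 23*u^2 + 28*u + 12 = (u + 2)*(u^3 + 6*u^2 + 11*u + 6) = (u + 1)*(u + 2)*(u^2 + 5*u + 6) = (u + 1)*(u + 2)^2*(u + 3)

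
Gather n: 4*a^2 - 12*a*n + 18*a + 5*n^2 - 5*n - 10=4*a^2 + 18*a + 5*n^2 + n*(-12*a - 5) - 10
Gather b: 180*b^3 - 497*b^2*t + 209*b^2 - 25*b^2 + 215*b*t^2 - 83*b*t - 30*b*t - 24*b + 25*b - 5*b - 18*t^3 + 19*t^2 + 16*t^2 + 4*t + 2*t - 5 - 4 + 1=180*b^3 + b^2*(184 - 497*t) + b*(215*t^2 - 113*t - 4) - 18*t^3 + 35*t^2 + 6*t - 8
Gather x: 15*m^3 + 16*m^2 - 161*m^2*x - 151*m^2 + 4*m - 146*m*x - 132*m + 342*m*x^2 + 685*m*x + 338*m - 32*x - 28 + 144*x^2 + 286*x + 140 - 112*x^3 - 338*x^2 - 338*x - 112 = 15*m^3 - 135*m^2 + 210*m - 112*x^3 + x^2*(342*m - 194) + x*(-161*m^2 + 539*m - 84)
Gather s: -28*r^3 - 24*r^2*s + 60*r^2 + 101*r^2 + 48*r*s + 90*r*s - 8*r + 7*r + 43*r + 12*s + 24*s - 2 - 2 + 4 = -28*r^3 + 161*r^2 + 42*r + s*(-24*r^2 + 138*r + 36)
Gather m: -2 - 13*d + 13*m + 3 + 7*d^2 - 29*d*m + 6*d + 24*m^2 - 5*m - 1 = 7*d^2 - 7*d + 24*m^2 + m*(8 - 29*d)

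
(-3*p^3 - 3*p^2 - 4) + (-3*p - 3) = -3*p^3 - 3*p^2 - 3*p - 7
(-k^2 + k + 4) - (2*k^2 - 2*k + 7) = -3*k^2 + 3*k - 3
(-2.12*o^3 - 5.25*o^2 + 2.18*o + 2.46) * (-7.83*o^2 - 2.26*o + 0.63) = 16.5996*o^5 + 45.8987*o^4 - 6.54*o^3 - 27.4961*o^2 - 4.1862*o + 1.5498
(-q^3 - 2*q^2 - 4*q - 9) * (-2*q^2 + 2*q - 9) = 2*q^5 + 2*q^4 + 13*q^3 + 28*q^2 + 18*q + 81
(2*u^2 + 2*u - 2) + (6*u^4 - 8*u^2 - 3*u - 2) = 6*u^4 - 6*u^2 - u - 4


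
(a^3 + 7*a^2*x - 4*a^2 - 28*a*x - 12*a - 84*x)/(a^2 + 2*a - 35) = (a^3 + 7*a^2*x - 4*a^2 - 28*a*x - 12*a - 84*x)/(a^2 + 2*a - 35)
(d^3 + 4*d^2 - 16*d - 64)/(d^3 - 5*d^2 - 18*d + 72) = (d^2 - 16)/(d^2 - 9*d + 18)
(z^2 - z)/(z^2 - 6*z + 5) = z/(z - 5)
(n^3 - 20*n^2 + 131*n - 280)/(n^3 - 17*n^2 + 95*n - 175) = (n - 8)/(n - 5)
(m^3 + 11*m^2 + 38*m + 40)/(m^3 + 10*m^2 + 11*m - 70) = (m^2 + 6*m + 8)/(m^2 + 5*m - 14)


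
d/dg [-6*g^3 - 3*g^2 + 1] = 6*g*(-3*g - 1)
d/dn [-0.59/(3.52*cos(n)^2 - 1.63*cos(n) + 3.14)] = (0.9617 - 4.1536*cos(n))*sin(n)/(3.52*cos(n)^2 - 1.63*cos(n) + 3.14)^2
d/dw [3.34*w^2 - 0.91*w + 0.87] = 6.68*w - 0.91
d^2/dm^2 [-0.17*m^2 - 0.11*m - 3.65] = -0.340000000000000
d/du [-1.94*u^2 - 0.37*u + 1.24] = -3.88*u - 0.37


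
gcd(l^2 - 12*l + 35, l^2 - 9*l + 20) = l - 5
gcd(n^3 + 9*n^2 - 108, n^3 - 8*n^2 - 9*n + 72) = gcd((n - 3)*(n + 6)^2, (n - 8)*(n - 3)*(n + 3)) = n - 3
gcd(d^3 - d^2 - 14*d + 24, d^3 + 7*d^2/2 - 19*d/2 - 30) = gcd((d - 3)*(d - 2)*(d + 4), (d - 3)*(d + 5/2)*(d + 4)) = d^2 + d - 12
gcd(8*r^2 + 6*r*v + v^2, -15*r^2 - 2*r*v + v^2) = 1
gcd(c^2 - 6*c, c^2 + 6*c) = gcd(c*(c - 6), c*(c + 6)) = c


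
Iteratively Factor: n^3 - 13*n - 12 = (n - 4)*(n^2 + 4*n + 3) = (n - 4)*(n + 3)*(n + 1)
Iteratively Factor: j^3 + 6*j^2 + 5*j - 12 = (j + 3)*(j^2 + 3*j - 4) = (j + 3)*(j + 4)*(j - 1)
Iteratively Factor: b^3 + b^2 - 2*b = (b - 1)*(b^2 + 2*b) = b*(b - 1)*(b + 2)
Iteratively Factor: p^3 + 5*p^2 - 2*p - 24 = (p + 3)*(p^2 + 2*p - 8) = (p - 2)*(p + 3)*(p + 4)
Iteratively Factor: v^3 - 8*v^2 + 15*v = (v - 3)*(v^2 - 5*v) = (v - 5)*(v - 3)*(v)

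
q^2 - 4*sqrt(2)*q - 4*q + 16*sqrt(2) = (q - 4)*(q - 4*sqrt(2))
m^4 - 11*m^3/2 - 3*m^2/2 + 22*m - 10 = (m - 5)*(m - 2)*(m - 1/2)*(m + 2)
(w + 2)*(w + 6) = w^2 + 8*w + 12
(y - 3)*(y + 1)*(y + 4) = y^3 + 2*y^2 - 11*y - 12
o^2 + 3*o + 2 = (o + 1)*(o + 2)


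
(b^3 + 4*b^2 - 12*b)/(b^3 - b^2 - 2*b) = (b + 6)/(b + 1)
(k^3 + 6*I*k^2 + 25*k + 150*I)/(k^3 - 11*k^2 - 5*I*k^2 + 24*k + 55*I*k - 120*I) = (k^2 + 11*I*k - 30)/(k^2 - 11*k + 24)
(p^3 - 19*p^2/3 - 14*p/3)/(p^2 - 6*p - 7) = p*(3*p + 2)/(3*(p + 1))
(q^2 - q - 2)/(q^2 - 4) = (q + 1)/(q + 2)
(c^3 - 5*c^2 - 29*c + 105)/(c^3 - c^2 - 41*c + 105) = (c^2 - 2*c - 35)/(c^2 + 2*c - 35)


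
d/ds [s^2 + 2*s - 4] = 2*s + 2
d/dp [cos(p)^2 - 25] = -sin(2*p)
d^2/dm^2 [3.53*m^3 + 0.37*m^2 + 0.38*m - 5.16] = 21.18*m + 0.74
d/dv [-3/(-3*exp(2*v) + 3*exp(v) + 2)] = (9 - 18*exp(v))*exp(v)/(-3*exp(2*v) + 3*exp(v) + 2)^2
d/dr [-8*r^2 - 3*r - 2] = -16*r - 3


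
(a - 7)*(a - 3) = a^2 - 10*a + 21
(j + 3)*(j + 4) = j^2 + 7*j + 12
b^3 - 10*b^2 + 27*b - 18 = (b - 6)*(b - 3)*(b - 1)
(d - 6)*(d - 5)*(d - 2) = d^3 - 13*d^2 + 52*d - 60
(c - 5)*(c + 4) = c^2 - c - 20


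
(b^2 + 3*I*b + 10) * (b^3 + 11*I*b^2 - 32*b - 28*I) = b^5 + 14*I*b^4 - 55*b^3 - 14*I*b^2 - 236*b - 280*I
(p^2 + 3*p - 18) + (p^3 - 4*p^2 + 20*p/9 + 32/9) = p^3 - 3*p^2 + 47*p/9 - 130/9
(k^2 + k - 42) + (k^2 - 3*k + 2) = 2*k^2 - 2*k - 40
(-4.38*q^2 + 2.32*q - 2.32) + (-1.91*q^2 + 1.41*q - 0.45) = -6.29*q^2 + 3.73*q - 2.77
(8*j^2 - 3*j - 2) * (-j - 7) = -8*j^3 - 53*j^2 + 23*j + 14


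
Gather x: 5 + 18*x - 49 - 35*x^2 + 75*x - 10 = -35*x^2 + 93*x - 54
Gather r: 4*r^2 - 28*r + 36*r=4*r^2 + 8*r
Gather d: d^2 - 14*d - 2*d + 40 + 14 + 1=d^2 - 16*d + 55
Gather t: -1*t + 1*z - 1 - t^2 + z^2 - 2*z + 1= -t^2 - t + z^2 - z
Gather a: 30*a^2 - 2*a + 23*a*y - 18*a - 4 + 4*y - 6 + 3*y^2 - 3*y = 30*a^2 + a*(23*y - 20) + 3*y^2 + y - 10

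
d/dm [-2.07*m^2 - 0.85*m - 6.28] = -4.14*m - 0.85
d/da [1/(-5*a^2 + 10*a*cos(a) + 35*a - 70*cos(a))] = (2*a*sin(a) + 2*a - 14*sin(a) - 2*cos(a) - 7)/(5*(a - 7)^2*(a - 2*cos(a))^2)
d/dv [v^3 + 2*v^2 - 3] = v*(3*v + 4)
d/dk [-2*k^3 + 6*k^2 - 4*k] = -6*k^2 + 12*k - 4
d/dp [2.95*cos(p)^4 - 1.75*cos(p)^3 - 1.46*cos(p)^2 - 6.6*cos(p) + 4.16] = (-11.8*cos(p)^3 + 5.25*cos(p)^2 + 2.92*cos(p) + 6.6)*sin(p)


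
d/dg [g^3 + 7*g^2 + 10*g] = 3*g^2 + 14*g + 10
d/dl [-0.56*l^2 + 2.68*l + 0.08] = 2.68 - 1.12*l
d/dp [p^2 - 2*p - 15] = 2*p - 2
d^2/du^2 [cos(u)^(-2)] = 2*(2 - cos(2*u))/cos(u)^4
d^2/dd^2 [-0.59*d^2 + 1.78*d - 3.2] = -1.18000000000000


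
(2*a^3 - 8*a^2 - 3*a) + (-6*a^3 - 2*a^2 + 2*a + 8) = -4*a^3 - 10*a^2 - a + 8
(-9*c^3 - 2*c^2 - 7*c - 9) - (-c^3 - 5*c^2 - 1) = -8*c^3 + 3*c^2 - 7*c - 8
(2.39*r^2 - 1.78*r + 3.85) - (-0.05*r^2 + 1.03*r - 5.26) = 2.44*r^2 - 2.81*r + 9.11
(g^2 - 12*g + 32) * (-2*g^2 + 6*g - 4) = -2*g^4 + 30*g^3 - 140*g^2 + 240*g - 128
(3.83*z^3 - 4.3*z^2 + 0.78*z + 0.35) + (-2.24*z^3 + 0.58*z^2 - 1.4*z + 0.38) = 1.59*z^3 - 3.72*z^2 - 0.62*z + 0.73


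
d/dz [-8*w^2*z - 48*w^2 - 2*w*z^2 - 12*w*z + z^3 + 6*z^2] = -8*w^2 - 4*w*z - 12*w + 3*z^2 + 12*z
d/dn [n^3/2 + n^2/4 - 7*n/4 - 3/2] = 3*n^2/2 + n/2 - 7/4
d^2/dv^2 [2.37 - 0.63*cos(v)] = 0.63*cos(v)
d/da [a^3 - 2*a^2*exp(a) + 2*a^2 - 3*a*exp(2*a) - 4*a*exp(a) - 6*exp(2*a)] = -2*a^2*exp(a) + 3*a^2 - 6*a*exp(2*a) - 8*a*exp(a) + 4*a - 15*exp(2*a) - 4*exp(a)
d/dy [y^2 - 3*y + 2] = 2*y - 3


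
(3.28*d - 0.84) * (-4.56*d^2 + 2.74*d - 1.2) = -14.9568*d^3 + 12.8176*d^2 - 6.2376*d + 1.008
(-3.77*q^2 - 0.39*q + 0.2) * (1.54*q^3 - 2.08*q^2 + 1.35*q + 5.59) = -5.8058*q^5 + 7.241*q^4 - 3.9703*q^3 - 22.0168*q^2 - 1.9101*q + 1.118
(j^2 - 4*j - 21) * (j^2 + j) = j^4 - 3*j^3 - 25*j^2 - 21*j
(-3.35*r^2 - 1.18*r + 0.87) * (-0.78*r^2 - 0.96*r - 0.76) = 2.613*r^4 + 4.1364*r^3 + 3.0002*r^2 + 0.0616*r - 0.6612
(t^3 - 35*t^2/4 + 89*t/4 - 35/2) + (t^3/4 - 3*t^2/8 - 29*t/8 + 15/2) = 5*t^3/4 - 73*t^2/8 + 149*t/8 - 10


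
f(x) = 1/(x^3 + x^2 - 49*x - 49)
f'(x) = (-3*x^2 - 2*x + 49)/(x^3 + x^2 - 49*x - 49)^2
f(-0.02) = -0.02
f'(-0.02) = 0.02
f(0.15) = -0.02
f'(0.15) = 0.02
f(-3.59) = 0.01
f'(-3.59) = 0.00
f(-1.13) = 0.16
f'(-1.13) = 1.23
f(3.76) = -0.01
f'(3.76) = -0.00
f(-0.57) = -0.05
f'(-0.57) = 0.11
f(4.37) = -0.01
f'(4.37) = -0.00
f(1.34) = -0.01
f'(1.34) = 0.00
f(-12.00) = 0.00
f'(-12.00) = 0.00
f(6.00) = -0.01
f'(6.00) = -0.00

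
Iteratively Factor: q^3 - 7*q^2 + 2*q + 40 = (q + 2)*(q^2 - 9*q + 20) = (q - 5)*(q + 2)*(q - 4)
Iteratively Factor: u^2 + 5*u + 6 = (u + 2)*(u + 3)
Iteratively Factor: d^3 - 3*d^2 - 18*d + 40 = (d - 2)*(d^2 - d - 20) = (d - 5)*(d - 2)*(d + 4)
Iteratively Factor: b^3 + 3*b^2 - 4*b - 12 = (b - 2)*(b^2 + 5*b + 6) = (b - 2)*(b + 2)*(b + 3)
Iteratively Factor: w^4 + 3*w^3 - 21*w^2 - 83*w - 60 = (w + 4)*(w^3 - w^2 - 17*w - 15) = (w - 5)*(w + 4)*(w^2 + 4*w + 3) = (w - 5)*(w + 1)*(w + 4)*(w + 3)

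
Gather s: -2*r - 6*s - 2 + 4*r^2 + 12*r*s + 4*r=4*r^2 + 2*r + s*(12*r - 6) - 2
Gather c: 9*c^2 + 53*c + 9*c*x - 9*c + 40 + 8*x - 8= 9*c^2 + c*(9*x + 44) + 8*x + 32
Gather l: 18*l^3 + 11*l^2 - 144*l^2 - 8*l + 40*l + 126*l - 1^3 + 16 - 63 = 18*l^3 - 133*l^2 + 158*l - 48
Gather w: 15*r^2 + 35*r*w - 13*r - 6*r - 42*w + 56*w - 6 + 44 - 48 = 15*r^2 - 19*r + w*(35*r + 14) - 10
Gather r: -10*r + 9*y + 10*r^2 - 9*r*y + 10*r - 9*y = 10*r^2 - 9*r*y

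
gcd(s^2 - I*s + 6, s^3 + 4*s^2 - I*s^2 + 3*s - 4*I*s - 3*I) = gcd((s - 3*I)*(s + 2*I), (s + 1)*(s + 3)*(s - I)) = 1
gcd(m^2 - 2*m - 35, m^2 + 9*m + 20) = m + 5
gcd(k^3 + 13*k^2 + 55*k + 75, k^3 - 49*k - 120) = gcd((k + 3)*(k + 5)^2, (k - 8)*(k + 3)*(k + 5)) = k^2 + 8*k + 15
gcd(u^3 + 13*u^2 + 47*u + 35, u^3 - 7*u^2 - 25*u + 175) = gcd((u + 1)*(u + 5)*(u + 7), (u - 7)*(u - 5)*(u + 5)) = u + 5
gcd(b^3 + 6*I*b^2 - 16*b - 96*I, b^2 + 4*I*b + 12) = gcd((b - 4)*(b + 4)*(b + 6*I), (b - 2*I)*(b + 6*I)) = b + 6*I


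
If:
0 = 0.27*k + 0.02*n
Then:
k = -0.0740740740740741*n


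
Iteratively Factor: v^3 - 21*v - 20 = (v - 5)*(v^2 + 5*v + 4) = (v - 5)*(v + 4)*(v + 1)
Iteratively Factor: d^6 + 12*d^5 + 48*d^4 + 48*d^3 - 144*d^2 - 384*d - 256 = (d + 2)*(d^5 + 10*d^4 + 28*d^3 - 8*d^2 - 128*d - 128) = (d + 2)^2*(d^4 + 8*d^3 + 12*d^2 - 32*d - 64) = (d - 2)*(d + 2)^2*(d^3 + 10*d^2 + 32*d + 32) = (d - 2)*(d + 2)^2*(d + 4)*(d^2 + 6*d + 8) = (d - 2)*(d + 2)^3*(d + 4)*(d + 4)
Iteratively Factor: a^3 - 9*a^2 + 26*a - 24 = (a - 3)*(a^2 - 6*a + 8) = (a - 4)*(a - 3)*(a - 2)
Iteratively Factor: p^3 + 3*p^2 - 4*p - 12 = (p + 3)*(p^2 - 4) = (p + 2)*(p + 3)*(p - 2)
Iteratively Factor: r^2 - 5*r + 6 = (r - 3)*(r - 2)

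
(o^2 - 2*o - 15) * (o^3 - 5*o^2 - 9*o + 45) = o^5 - 7*o^4 - 14*o^3 + 138*o^2 + 45*o - 675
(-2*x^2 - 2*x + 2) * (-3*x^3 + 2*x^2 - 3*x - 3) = 6*x^5 + 2*x^4 - 4*x^3 + 16*x^2 - 6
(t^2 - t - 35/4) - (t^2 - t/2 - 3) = -t/2 - 23/4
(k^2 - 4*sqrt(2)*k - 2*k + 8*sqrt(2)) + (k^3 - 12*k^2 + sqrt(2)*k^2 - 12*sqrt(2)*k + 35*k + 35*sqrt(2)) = k^3 - 11*k^2 + sqrt(2)*k^2 - 16*sqrt(2)*k + 33*k + 43*sqrt(2)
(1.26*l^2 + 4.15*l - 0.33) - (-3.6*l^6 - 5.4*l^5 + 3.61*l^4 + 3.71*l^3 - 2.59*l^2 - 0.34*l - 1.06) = 3.6*l^6 + 5.4*l^5 - 3.61*l^4 - 3.71*l^3 + 3.85*l^2 + 4.49*l + 0.73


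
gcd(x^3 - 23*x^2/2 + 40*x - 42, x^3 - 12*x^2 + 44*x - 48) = x^2 - 8*x + 12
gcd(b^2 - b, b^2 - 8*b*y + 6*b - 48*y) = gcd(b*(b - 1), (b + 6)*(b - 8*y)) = 1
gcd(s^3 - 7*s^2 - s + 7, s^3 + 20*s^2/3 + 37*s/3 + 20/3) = s + 1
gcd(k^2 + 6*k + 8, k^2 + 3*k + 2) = k + 2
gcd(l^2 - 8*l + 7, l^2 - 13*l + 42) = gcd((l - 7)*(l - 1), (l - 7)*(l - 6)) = l - 7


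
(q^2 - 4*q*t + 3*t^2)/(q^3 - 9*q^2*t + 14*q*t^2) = (q^2 - 4*q*t + 3*t^2)/(q*(q^2 - 9*q*t + 14*t^2))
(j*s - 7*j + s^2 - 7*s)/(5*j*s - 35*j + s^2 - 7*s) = (j + s)/(5*j + s)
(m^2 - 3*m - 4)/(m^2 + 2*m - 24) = (m + 1)/(m + 6)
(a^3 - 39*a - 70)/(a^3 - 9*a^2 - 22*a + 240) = (a^2 - 5*a - 14)/(a^2 - 14*a + 48)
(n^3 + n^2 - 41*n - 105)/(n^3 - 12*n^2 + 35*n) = (n^2 + 8*n + 15)/(n*(n - 5))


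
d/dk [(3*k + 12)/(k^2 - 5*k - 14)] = 3*(-k^2 - 8*k + 6)/(k^4 - 10*k^3 - 3*k^2 + 140*k + 196)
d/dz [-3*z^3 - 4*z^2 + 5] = z*(-9*z - 8)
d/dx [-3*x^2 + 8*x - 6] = 8 - 6*x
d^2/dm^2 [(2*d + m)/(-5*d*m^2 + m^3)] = 2*(-150*d^3 + 55*d^2*m + 3*d*m^2 - 3*m^3)/(m^4*(125*d^3 - 75*d^2*m + 15*d*m^2 - m^3))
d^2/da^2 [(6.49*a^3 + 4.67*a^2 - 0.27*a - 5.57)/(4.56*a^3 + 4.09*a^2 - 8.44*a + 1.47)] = (9.09494701772928e-13*a^7 - 47.8699679999991*a^6 + 1464.974784*a^5 - 863.714159999998*a^4 - 961.209156000001*a^3 + 97.2953159999997*a^2 + 1471.551348*a - 713.082148)/(94.818816*a^9 + 255.137472*a^8 - 297.653544*a^7 - 784.338551*a^6 + 715.416684*a^5 + 608.357145*a^4 - 876.113344*a^3 + 340.654419*a^2 - 54.713988*a + 3.176523)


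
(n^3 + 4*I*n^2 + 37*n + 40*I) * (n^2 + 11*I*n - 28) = n^5 + 15*I*n^4 - 35*n^3 + 335*I*n^2 - 1476*n - 1120*I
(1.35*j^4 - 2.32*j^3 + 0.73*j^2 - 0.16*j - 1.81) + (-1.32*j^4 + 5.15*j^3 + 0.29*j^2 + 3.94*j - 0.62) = 0.03*j^4 + 2.83*j^3 + 1.02*j^2 + 3.78*j - 2.43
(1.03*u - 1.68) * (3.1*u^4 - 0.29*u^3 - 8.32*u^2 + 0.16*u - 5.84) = 3.193*u^5 - 5.5067*u^4 - 8.0824*u^3 + 14.1424*u^2 - 6.284*u + 9.8112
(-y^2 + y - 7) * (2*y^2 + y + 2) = -2*y^4 + y^3 - 15*y^2 - 5*y - 14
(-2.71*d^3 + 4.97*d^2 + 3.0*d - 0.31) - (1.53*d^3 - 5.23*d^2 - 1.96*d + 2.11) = -4.24*d^3 + 10.2*d^2 + 4.96*d - 2.42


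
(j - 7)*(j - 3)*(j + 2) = j^3 - 8*j^2 + j + 42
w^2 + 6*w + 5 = (w + 1)*(w + 5)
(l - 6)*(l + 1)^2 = l^3 - 4*l^2 - 11*l - 6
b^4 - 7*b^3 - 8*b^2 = b^2*(b - 8)*(b + 1)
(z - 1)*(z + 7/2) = z^2 + 5*z/2 - 7/2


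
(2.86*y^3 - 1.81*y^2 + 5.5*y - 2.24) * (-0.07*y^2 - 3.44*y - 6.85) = -0.2002*y^5 - 9.7117*y^4 - 13.7496*y^3 - 6.3647*y^2 - 29.9694*y + 15.344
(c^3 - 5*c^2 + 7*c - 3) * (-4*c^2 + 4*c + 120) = -4*c^5 + 24*c^4 + 72*c^3 - 560*c^2 + 828*c - 360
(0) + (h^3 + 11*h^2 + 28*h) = h^3 + 11*h^2 + 28*h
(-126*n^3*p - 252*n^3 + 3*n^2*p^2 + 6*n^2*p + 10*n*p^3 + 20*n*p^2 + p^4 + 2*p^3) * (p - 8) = -126*n^3*p^2 + 756*n^3*p + 2016*n^3 + 3*n^2*p^3 - 18*n^2*p^2 - 48*n^2*p + 10*n*p^4 - 60*n*p^3 - 160*n*p^2 + p^5 - 6*p^4 - 16*p^3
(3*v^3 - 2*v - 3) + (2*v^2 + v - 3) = 3*v^3 + 2*v^2 - v - 6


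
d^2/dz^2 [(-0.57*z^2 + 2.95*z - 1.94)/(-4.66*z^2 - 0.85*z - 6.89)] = (-132.63758*z^3 + 142.962276*z^2 + 614.40702*z - 33.101868)/(101.194696*z^6 + 55.37478*z^5 + 458.962002*z^4 + 164.361865*z^3 + 678.594033*z^2 + 121.053855*z + 327.082769)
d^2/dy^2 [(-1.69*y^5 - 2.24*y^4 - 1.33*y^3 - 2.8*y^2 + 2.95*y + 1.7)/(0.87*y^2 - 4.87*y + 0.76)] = (-7.674966*y^7 + 111.174864*y^6 - 444.1485*y^5 - 139.990824*y^4 + 32.539036*y^3 + 32.838228*y^2 - 59.528868*y + 96.9919)/(0.658503*y^6 - 11.058309*y^5 + 63.626841*y^4 - 134.821567*y^3 + 55.582068*y^2 - 8.438736*y + 0.438976)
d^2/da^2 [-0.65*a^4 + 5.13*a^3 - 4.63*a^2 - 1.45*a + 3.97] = -7.8*a^2 + 30.78*a - 9.26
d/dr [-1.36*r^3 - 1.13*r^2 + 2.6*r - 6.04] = -4.08*r^2 - 2.26*r + 2.6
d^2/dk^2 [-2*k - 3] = 0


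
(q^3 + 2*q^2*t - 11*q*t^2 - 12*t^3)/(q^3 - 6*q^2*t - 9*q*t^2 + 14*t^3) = (q^3 + 2*q^2*t - 11*q*t^2 - 12*t^3)/(q^3 - 6*q^2*t - 9*q*t^2 + 14*t^3)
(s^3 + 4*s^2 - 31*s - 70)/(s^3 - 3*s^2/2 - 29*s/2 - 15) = 2*(s + 7)/(2*s + 3)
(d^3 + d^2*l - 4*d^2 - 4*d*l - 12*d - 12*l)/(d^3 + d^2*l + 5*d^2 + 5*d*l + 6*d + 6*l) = (d - 6)/(d + 3)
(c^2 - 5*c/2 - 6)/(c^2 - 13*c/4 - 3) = 2*(2*c + 3)/(4*c + 3)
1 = 1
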